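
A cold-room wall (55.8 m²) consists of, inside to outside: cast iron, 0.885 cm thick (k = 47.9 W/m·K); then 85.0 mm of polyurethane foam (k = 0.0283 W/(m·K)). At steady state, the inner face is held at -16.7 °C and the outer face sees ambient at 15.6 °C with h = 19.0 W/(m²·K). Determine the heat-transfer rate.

Q = 590 W

Treat each layer as a resistance in series:
  R_cast iron = L/(kA) = 0.00885/(47.9·55.8) = 3.311×10^-6 K/W
  R_polyurethane foam = L/(kA) = 0.0850/(0.0283·55.8) = 0.05383 K/W
  R_conv,out = 1/(hA) = 1/(19.0·55.8) = 9.432×10^-4 K/W
ΣR = 3.311×10^-6 + 0.05383 + 9.432×10^-4 = 0.05478 K/W
Q = ΔT/ΣR = (-16.7 °C − 15.6 °C)/0.05478 = -590 W
(Negative Q ⇒ heat flows inward; heat gain = 590 W.)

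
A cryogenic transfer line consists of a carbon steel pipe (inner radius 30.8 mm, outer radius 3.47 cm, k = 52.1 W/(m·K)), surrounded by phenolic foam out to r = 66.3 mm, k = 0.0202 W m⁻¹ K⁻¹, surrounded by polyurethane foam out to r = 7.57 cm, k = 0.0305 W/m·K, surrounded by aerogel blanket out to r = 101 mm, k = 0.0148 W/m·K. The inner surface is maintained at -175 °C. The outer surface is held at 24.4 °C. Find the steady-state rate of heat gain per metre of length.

Q' = 22.4 W/m

Treat each layer as a resistance in series:
  R'_carbon steel = ln(0.0347/0.0308)/(2πk) = 0.1192/(2π·52.1) = 3.642×10^-4 m·K/W
  R'_phenolic foam = ln(0.0663/0.0347)/(2πk) = 0.6475/(2π·0.0202) = 5.101 m·K/W
  R'_polyurethane foam = ln(0.0757/0.0663)/(2πk) = 0.1326/(2π·0.0305) = 0.6919 m·K/W
  R'_aerogel blanket = ln(0.101/0.0757)/(2πk) = 0.2883/(2π·0.0148) = 3.101 m·K/W
ΣR = 3.642×10^-4 + 5.101 + 0.6919 + 3.101 = 8.894 m·K/W
Q' = ΔT/ΣR = (-175 °C − 24.4 °C)/8.894 = -22.4 W/m
(Negative Q' ⇒ heat flows inward; heat gain = 22.4 W/m.)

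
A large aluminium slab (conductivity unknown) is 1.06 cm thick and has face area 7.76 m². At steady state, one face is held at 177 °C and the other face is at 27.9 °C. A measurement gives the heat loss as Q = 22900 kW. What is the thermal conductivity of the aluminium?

ΣR = ΔT/Q = |177 − 27.9|/2.29×10^7 = 6.511×10^-6 K/W
L/(kA) = 6.511×10^-6 ⇒ k = 0.0106/(6.511×10^-6·7.76) = 210 W/m·K

k = 210 W/m·K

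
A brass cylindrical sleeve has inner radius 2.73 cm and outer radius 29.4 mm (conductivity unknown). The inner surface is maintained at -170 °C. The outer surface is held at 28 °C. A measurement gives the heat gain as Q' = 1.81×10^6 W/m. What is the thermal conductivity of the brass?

k = 108 W/m·K

ΣR = ΔT/Q' = |-170 − 28|/1.81×10^6 = 1.094×10^-4 m·K/W
ln(r₂/r₁)/(2πk) = 1.094×10^-4 ⇒ k = 0.07411/(2π·1.094×10^-4) = 108 W/m·K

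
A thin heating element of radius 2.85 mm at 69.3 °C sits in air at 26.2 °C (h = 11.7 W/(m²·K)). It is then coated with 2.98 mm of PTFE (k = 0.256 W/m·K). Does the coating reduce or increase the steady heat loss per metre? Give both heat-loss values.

Critical radius for a cylinder: r_cr = k/h = 0.0219 m = 2.19 cm.
Outer radius after coating: r₂ = 0.00285 + 0.00298 = 0.00583 m.
Since r₁ < r_cr and r₂ ≤ r_cr, the coating moves toward the maximum at r_cr — heat loss rises.
Bare: R = 1/(2πr₁h) = 4.773 m·K/W; Q = 43.1/4.773 = 9.03 W/m.
Coated: R = R_cond + R_conv = 2.778 m·K/W; Q = 43.1/2.778 = 15.5 W/m.

increases: 9.03 → 15.5 W/m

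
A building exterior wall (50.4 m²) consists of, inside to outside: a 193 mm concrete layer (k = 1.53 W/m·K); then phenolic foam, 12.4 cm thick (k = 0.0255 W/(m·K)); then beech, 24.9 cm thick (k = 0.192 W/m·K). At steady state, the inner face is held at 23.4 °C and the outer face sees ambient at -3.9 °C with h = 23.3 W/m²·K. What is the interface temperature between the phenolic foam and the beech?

T = 1.88 °C

Treat each layer as a resistance in series:
  R_concrete = L/(kA) = 0.193/(1.53·50.4) = 0.002503 K/W
  R_phenolic foam = L/(kA) = 0.124/(0.0255·50.4) = 0.09648 K/W
  R_beech = L/(kA) = 0.249/(0.192·50.4) = 0.02573 K/W
  R_conv,out = 1/(hA) = 1/(23.3·50.4) = 8.516×10^-4 K/W
ΣR = 0.002503 + 0.09648 + 0.02573 + 8.516×10^-4 = 0.1256 K/W
Q = ΔT/ΣR = (23.4 °C − -3.9 °C)/0.1256 = 217.4 W
From the inner boundary to the phenolic foam/beech interface, ΣR_partial = 0.09898 K/W.
T_interface = T_in − Q·ΣR_partial = 23.4 °C − (217.4)(0.09898) = 1.88 °C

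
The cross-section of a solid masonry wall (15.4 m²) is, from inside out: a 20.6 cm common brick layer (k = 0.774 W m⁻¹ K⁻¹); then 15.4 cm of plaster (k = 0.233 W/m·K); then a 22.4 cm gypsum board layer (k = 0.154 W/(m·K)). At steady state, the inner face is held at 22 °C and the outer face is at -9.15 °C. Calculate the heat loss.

Series thermal resistances, inner to outer:
  R_common brick = L/(kA) = 0.206/(0.774·15.4) = 0.01728 K/W
  R_plaster = L/(kA) = 0.154/(0.233·15.4) = 0.04292 K/W
  R_gypsum board = L/(kA) = 0.224/(0.154·15.4) = 0.09445 K/W
ΣR = 0.01728 + 0.04292 + 0.09445 = 0.1547 K/W
Q = ΔT/ΣR = (22 °C − -9.15 °C)/0.1547 = 201 W

Q = 201 W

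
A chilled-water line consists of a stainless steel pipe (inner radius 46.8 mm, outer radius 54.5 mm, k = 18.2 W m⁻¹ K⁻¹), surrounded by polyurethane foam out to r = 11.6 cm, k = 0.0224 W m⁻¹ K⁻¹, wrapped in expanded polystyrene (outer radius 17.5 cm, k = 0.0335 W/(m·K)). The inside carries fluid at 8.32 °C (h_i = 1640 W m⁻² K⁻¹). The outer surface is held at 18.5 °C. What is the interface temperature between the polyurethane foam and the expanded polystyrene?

T = 15.8 °C

Series thermal resistances, inner to outer:
  R'_conv,in = 1/(2πr h) = 1/(2π·0.0468·1640) = 0.002074 m·K/W
  R'_stainless steel = ln(0.0545/0.0468)/(2πk) = 0.1523/(2π·18.2) = 0.001332 m·K/W
  R'_polyurethane foam = ln(0.116/0.0545)/(2πk) = 0.7554/(2π·0.0224) = 5.367 m·K/W
  R'_expanded polystyrene = ln(0.175/0.116)/(2πk) = 0.4112/(2π·0.0335) = 1.954 m·K/W
ΣR = 0.002074 + 0.001332 + 5.367 + 1.954 = 7.324 m·K/W
Q' = ΔT/ΣR = (8.32 °C − 18.5 °C)/7.324 = -1.390 W/m
From the inner boundary to the polyurethane foam/expanded polystyrene interface, ΣR_partial = 5.370 m·K/W.
T_interface = T_in − Q'·ΣR_partial = 8.32 °C − (-1.390)(5.370) = 15.8 °C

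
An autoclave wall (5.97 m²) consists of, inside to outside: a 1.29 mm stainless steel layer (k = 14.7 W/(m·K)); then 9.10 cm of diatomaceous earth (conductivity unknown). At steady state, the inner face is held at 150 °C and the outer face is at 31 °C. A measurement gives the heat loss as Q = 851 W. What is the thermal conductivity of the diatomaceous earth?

k = 0.109 W/m·K

ΣR = ΔT/Q = |150 − 31|/851 = 0.1398 K/W
Known resistances:
  R_stainless steel = L/(kA) = 0.00129/(14.7·5.97) = 1.470×10^-5 K/W
R_diatomaceous earth = ΣR − ΣR_known = 0.1398 − 1.470×10^-5 = 0.1398 K/W
L/(kA) = 0.1398 ⇒ k = 0.0910/(0.1398·5.97) = 0.109 W/m·K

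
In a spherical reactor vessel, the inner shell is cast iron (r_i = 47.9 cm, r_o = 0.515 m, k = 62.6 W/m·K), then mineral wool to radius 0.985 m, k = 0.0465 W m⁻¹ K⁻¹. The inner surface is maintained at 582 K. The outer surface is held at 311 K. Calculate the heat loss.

Q = 171 W

Treat each layer as a resistance in series:
  R_cast iron = (1/0.479 − 1/0.515)/(4πk) = 0.1459/(4π·62.6) = 1.855×10^-4 K/W
  R_mineral wool = (1/0.515 − 1/0.985)/(4πk) = 0.9265/(4π·0.0465) = 1.586 K/W
ΣR = 1.855×10^-4 + 1.586 = 1.586 K/W
Q = ΔT/ΣR = (582 K − 311 K)/1.586 = 171 W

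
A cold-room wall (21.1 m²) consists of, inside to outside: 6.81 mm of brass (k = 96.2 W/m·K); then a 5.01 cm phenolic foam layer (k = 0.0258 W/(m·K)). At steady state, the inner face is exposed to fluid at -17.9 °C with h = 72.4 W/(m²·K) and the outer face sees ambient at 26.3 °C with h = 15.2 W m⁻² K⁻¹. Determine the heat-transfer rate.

Resistance network (inner→outer):
  R_conv,in = 1/(hA) = 1/(72.4·21.1) = 6.546×10^-4 K/W
  R_brass = L/(kA) = 0.00681/(96.2·21.1) = 3.355×10^-6 K/W
  R_phenolic foam = L/(kA) = 0.0501/(0.0258·21.1) = 0.09203 K/W
  R_conv,out = 1/(hA) = 1/(15.2·21.1) = 0.003118 K/W
ΣR = 6.546×10^-4 + 3.355×10^-6 + 0.09203 + 0.003118 = 0.09581 K/W
Q = ΔT/ΣR = (-17.9 °C − 26.3 °C)/0.09581 = -461 W
(Negative Q ⇒ heat flows inward; heat gain = 461 W.)

Q = 461 W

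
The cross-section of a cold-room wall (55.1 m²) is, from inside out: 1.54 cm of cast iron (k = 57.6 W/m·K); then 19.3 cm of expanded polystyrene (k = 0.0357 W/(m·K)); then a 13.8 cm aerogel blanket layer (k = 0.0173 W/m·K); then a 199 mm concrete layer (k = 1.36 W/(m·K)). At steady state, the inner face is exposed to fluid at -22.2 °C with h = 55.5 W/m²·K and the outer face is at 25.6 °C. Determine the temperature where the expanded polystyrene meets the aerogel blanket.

Treat each layer as a resistance in series:
  R_conv,in = 1/(hA) = 1/(55.5·55.1) = 3.270×10^-4 K/W
  R_cast iron = L/(kA) = 0.0154/(57.6·55.1) = 4.852×10^-6 K/W
  R_expanded polystyrene = L/(kA) = 0.193/(0.0357·55.1) = 0.09812 K/W
  R_aerogel blanket = L/(kA) = 0.138/(0.0173·55.1) = 0.1448 K/W
  R_concrete = L/(kA) = 0.199/(1.36·55.1) = 0.002656 K/W
ΣR = 3.270×10^-4 + 4.852×10^-6 + 0.09812 + 0.1448 + 0.002656 = 0.2459 K/W
Q = ΔT/ΣR = (-22.2 °C − 25.6 °C)/0.2459 = -194.4 W
From the inner boundary to the expanded polystyrene/aerogel blanket interface, ΣR_partial = 0.09845 K/W.
T_interface = T_in − Q·ΣR_partial = -22.2 °C − (-194.4)(0.09845) = -3.06 °C

T = -3.06 °C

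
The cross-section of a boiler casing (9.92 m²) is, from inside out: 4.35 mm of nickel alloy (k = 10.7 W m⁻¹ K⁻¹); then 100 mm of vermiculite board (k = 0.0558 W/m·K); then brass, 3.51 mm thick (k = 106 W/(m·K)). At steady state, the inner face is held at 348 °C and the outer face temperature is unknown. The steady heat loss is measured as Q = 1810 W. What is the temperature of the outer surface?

Series resistances:
  R_nickel alloy = L/(kA) = 0.00435/(10.7·9.92) = 4.098×10^-5 K/W
  R_vermiculite board = L/(kA) = 0.100/(0.0558·9.92) = 0.1807 K/W
  R_brass = L/(kA) = 0.00351/(106·9.92) = 3.338×10^-6 K/W
ΣR = 0.1807 K/W
ΔT = Q·ΣR = 1810 × 0.1807 = 327.1 K
Heat flows outward, so T_out = T_in − ΔT = 348 − 327.1 = 20.9 °C

T_out = 20.9 °C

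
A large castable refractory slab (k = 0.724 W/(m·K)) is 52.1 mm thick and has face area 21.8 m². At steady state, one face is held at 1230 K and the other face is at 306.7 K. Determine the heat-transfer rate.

Q = kA·ΔT/L = 0.724 × 21.8 × |1230 K − 306.7 K| / 0.0521 = 2.80×10^5 W

Q = 2.80×10^5 W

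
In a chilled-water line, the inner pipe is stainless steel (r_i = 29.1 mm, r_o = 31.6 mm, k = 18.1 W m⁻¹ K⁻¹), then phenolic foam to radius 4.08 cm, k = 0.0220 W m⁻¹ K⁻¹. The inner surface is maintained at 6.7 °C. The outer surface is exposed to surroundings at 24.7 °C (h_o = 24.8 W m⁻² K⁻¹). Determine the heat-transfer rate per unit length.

Treat each layer as a resistance in series:
  R'_stainless steel = ln(0.0316/0.0291)/(2πk) = 0.08242/(2π·18.1) = 7.247×10^-4 m·K/W
  R'_phenolic foam = ln(0.0408/0.0316)/(2πk) = 0.2555/(2π·0.0220) = 1.849 m·K/W
  R'_conv,out = 1/(2πr h) = 1/(2π·0.0408·24.8) = 0.1573 m·K/W
ΣR = 7.247×10^-4 + 1.849 + 0.1573 = 2.007 m·K/W
Q' = ΔT/ΣR = (6.7 °C − 24.7 °C)/2.007 = -8.97 W/m
(Negative Q' ⇒ heat flows inward; heat gain = 8.97 W/m.)

Q' = 8.97 W/m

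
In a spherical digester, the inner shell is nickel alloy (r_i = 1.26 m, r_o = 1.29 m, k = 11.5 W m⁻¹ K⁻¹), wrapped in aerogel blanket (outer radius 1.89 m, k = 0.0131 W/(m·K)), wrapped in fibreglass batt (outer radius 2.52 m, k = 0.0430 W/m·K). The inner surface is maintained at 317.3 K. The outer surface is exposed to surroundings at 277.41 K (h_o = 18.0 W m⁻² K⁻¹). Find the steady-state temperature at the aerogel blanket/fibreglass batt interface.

T = 283.0 K

Resistance network (inner→outer):
  R_nickel alloy = (1/1.26 − 1/1.29)/(4πk) = 0.01846/(4π·11.5) = 1.277×10^-4 K/W
  R_aerogel blanket = (1/1.29 − 1/1.89)/(4πk) = 0.2461/(4π·0.0131) = 1.495 K/W
  R_fibreglass batt = (1/1.89 − 1/2.52)/(4πk) = 0.1323/(4π·0.0430) = 0.2448 K/W
  R_conv,out = 1/(4πr²h) = 1/(4π·2.52²·18.0) = 6.962×10^-4 K/W
ΣR = 1.277×10^-4 + 1.495 + 0.2448 + 6.962×10^-4 = 1.741 K/W
Q = ΔT/ΣR = (317.3 K − 277.41 K)/1.741 = 22.91 W
From the inner boundary to the aerogel blanket/fibreglass batt interface, ΣR_partial = 1.495 K/W.
T_interface = T_in − Q·ΣR_partial = 317.3 K − (22.91)(1.495) = 283.0 K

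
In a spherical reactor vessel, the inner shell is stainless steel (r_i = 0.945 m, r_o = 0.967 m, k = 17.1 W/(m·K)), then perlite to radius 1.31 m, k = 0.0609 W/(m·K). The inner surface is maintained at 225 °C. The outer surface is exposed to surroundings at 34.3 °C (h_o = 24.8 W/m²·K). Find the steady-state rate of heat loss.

Q = 536 W

Treat each layer as a resistance in series:
  R_stainless steel = (1/0.945 − 1/0.967)/(4πk) = 0.02407/(4π·17.1) = 1.120×10^-4 K/W
  R_perlite = (1/0.967 − 1/1.31)/(4πk) = 0.2708/(4π·0.0609) = 0.3538 K/W
  R_conv,out = 1/(4πr²h) = 1/(4π·1.31²·24.8) = 0.001870 K/W
ΣR = 1.120×10^-4 + 0.3538 + 0.001870 = 0.3558 K/W
Q = ΔT/ΣR = (225 °C − 34.3 °C)/0.3558 = 536 W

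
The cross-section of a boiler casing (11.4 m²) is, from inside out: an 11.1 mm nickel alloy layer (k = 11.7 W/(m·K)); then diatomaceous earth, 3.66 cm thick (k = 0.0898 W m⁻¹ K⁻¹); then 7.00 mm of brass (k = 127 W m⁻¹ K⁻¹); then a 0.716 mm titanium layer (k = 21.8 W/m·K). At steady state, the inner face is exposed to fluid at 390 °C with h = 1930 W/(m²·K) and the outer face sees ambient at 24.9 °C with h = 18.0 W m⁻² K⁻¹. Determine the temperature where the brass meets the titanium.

Series thermal resistances, inner to outer:
  R_conv,in = 1/(hA) = 1/(1930·11.4) = 4.545×10^-5 K/W
  R_nickel alloy = L/(kA) = 0.0111/(11.7·11.4) = 8.322×10^-5 K/W
  R_diatomaceous earth = L/(kA) = 0.0366/(0.0898·11.4) = 0.03575 K/W
  R_brass = L/(kA) = 0.00700/(127·11.4) = 4.835×10^-6 K/W
  R_titanium = L/(kA) = 7.16×10^-4/(21.8·11.4) = 2.881×10^-6 K/W
  R_conv,out = 1/(hA) = 1/(18.0·11.4) = 0.004873 K/W
ΣR = 4.545×10^-5 + 8.322×10^-5 + 0.03575 + 4.835×10^-6 + 2.881×10^-6 + 0.004873 = 0.04076 K/W
Q = ΔT/ΣR = (390 °C − 24.9 °C)/0.04076 = 8957 W
From the inner boundary to the brass/titanium interface, ΣR_partial = 0.03588 K/W.
T_interface = T_in − Q·ΣR_partial = 390 °C − (8957)(0.03588) = 68.6 °C

T = 68.6 °C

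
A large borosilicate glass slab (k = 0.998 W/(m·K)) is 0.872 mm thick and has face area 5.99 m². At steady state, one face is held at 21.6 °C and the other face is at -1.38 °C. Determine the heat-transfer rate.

Q = 158 kW

Q = kA·ΔT/L = 0.998 × 5.99 × |21.6 °C − -1.38 °C| / 8.72×10^-4 = 1.58×10^5 W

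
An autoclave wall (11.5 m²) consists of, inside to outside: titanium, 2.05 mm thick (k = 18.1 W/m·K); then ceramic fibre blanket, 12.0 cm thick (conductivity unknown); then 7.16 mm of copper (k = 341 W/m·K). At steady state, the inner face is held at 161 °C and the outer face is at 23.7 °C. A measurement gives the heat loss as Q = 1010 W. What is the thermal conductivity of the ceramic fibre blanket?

k = 0.0768 W/m·K

ΣR = ΔT/Q = |161 − 23.7|/1010 = 0.1359 K/W
Known resistances:
  R_titanium = L/(kA) = 0.00205/(18.1·11.5) = 9.849×10^-6 K/W
  R_copper = L/(kA) = 0.00716/(341·11.5) = 1.826×10^-6 K/W
R_ceramic fibre blanket = ΣR − ΣR_known = 0.1359 − 1.167×10^-5 = 0.1359 K/W
L/(kA) = 0.1359 ⇒ k = 0.120/(0.1359·11.5) = 0.0768 W/m·K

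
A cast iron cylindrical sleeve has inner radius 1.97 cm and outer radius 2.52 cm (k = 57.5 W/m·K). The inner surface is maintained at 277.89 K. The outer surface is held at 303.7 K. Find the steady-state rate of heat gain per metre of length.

Q' = 37.9 kW/m

Q' = 2πk·ΔT/ln(r₂/r₁) = 2π × 57.5 × 25.81 / ln(0.0252/0.0197) = 37900 W/m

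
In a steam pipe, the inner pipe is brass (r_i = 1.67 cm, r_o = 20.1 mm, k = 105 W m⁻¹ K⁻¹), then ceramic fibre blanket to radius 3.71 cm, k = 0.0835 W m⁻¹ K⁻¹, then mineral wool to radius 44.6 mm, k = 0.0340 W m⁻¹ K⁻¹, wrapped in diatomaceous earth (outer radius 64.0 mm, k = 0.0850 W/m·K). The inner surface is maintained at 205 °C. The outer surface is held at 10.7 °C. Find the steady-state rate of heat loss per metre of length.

Q' = 71.8 W/m

Resistance network (inner→outer):
  R'_brass = ln(0.0201/0.0167)/(2πk) = 0.1853/(2π·105) = 2.809×10^-4 m·K/W
  R'_ceramic fibre blanket = ln(0.0371/0.0201)/(2πk) = 0.6129/(2π·0.0835) = 1.168 m·K/W
  R'_mineral wool = ln(0.0446/0.0371)/(2πk) = 0.1841/(2π·0.0340) = 0.8619 m·K/W
  R'_diatomaceous earth = ln(0.0640/0.0446)/(2πk) = 0.3611/(2π·0.0850) = 0.6762 m·K/W
ΣR = 2.809×10^-4 + 1.168 + 0.8619 + 0.6762 = 2.706 m·K/W
Q' = ΔT/ΣR = (205 °C − 10.7 °C)/2.706 = 71.8 W/m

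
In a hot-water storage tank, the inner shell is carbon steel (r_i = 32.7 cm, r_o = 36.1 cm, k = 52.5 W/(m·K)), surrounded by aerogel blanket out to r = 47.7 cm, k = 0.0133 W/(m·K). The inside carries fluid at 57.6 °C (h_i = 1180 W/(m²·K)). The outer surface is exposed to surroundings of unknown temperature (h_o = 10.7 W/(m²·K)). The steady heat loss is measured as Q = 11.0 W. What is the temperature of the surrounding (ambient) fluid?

Series resistances:
  R_conv,in = 1/(4πr²h) = 1/(4π·0.327²·1180) = 6.307×10^-4 K/W
  R_carbon steel = (1/0.327 − 1/0.361)/(4πk) = 0.2880/(4π·52.5) = 4.366×10^-4 K/W
  R_aerogel blanket = (1/0.361 − 1/0.477)/(4πk) = 0.6736/(4π·0.0133) = 4.031 K/W
  R_conv,out = 1/(4πr²h) = 1/(4π·0.477²·10.7) = 0.03269 K/W
ΣR = 4.064 K/W
ΔT = Q·ΣR = 11.0 × 4.064 = 44.70 K
Heat flows outward, so T_out = T_in − ΔT = 57.6 − 44.70 = 12.9 °C

T_out = 12.9 °C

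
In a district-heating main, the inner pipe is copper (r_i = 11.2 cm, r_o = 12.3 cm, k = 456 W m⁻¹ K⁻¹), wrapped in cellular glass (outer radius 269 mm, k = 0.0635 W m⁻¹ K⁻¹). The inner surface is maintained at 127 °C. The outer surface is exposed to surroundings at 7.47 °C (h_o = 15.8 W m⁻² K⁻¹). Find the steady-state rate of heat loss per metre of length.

Q' = 59.8 W/m

Series thermal resistances, inner to outer:
  R'_copper = ln(0.123/0.112)/(2πk) = 0.09369/(2π·456) = 3.270×10^-5 m·K/W
  R'_cellular glass = ln(0.269/0.123)/(2πk) = 0.7825/(2π·0.0635) = 1.961 m·K/W
  R'_conv,out = 1/(2πr h) = 1/(2π·0.269·15.8) = 0.03745 m·K/W
ΣR = 3.270×10^-5 + 1.961 + 0.03745 = 1.998 m·K/W
Q' = ΔT/ΣR = (127 °C − 7.47 °C)/1.998 = 59.8 W/m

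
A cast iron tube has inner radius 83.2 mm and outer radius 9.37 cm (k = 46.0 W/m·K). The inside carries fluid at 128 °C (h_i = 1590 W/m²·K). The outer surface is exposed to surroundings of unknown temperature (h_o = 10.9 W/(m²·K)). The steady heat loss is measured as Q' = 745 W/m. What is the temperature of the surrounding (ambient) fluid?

T_out = 10.7 °C

Series resistances:
  R'_conv,in = 1/(2πr h) = 1/(2π·0.0832·1590) = 0.001203 m·K/W
  R'_cast iron = ln(0.0937/0.0832)/(2πk) = 0.1189/(2π·46.0) = 4.112×10^-4 m·K/W
  R'_conv,out = 1/(2πr h) = 1/(2π·0.0937·10.9) = 0.1558 m·K/W
ΣR = 0.1574 m·K/W
ΔT = Q'·ΣR = 745 × 0.1574 = 117.3 K
Heat flows outward, so T_out = T_in − ΔT = 128 − 117.3 = 10.7 °C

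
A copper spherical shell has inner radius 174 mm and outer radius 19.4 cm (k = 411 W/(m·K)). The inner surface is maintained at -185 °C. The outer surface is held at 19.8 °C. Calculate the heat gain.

Q = 4πk·ΔT/(1/r₁ − 1/r₂) = 4π × 411 × 204.8 / (1/0.174 − 1/0.194) = 1.79×10^6 W

Q = 1.79×10^6 W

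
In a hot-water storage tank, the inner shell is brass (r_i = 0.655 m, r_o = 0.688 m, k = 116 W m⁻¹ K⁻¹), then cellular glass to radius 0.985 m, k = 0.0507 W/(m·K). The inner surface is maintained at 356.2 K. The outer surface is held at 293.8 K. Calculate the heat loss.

Series thermal resistances, inner to outer:
  R_brass = (1/0.655 − 1/0.688)/(4πk) = 0.07323/(4π·116) = 5.024×10^-5 K/W
  R_cellular glass = (1/0.688 − 1/0.985)/(4πk) = 0.4383/(4π·0.0507) = 0.6879 K/W
ΣR = 5.024×10^-5 + 0.6879 = 0.6880 K/W
Q = ΔT/ΣR = (356.2 K − 293.8 K)/0.6880 = 90.7 W

Q = 90.7 W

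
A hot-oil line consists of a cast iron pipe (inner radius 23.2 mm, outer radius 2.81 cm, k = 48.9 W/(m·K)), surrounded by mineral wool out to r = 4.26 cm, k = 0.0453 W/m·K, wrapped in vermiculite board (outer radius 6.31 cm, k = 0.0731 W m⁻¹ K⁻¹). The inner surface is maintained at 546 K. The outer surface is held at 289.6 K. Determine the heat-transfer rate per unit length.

Q' = 111 W/m

Resistance network (inner→outer):
  R'_cast iron = ln(0.0281/0.0232)/(2πk) = 0.1916/(2π·48.9) = 6.237×10^-4 m·K/W
  R'_mineral wool = ln(0.0426/0.0281)/(2πk) = 0.4161/(2π·0.0453) = 1.462 m·K/W
  R'_vermiculite board = ln(0.0631/0.0426)/(2πk) = 0.3929/(2π·0.0731) = 0.8554 m·K/W
ΣR = 6.237×10^-4 + 1.462 + 0.8554 = 2.318 m·K/W
Q' = ΔT/ΣR = (546 K − 289.6 K)/2.318 = 111 W/m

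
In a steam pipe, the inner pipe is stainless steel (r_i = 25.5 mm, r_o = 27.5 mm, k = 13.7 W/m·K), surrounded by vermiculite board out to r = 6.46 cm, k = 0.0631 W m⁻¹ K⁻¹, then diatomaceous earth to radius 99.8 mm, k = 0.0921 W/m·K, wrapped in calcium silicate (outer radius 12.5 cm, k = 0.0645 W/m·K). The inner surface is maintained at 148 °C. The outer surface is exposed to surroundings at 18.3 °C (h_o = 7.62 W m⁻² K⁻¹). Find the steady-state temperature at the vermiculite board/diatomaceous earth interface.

Resistance network (inner→outer):
  R'_stainless steel = ln(0.0275/0.0255)/(2πk) = 0.07551/(2π·13.7) = 8.772×10^-4 m·K/W
  R'_vermiculite board = ln(0.0646/0.0275)/(2πk) = 0.8540/(2π·0.0631) = 2.154 m·K/W
  R'_diatomaceous earth = ln(0.0998/0.0646)/(2πk) = 0.4350/(2π·0.0921) = 0.7516 m·K/W
  R'_calcium silicate = ln(0.125/0.0998)/(2πk) = 0.2251/(2π·0.0645) = 0.5556 m·K/W
  R'_conv,out = 1/(2πr h) = 1/(2π·0.125·7.62) = 0.1671 m·K/W
ΣR = 8.772×10^-4 + 2.154 + 0.7516 + 0.5556 + 0.1671 = 3.629 m·K/W
Q' = ΔT/ΣR = (148 °C − 18.3 °C)/3.629 = 35.74 W/m
From the inner boundary to the vermiculite board/diatomaceous earth interface, ΣR_partial = 2.155 m·K/W.
T_interface = T_in − Q'·ΣR_partial = 148 °C − (35.74)(2.155) = 71.0 °C

T = 71.0 °C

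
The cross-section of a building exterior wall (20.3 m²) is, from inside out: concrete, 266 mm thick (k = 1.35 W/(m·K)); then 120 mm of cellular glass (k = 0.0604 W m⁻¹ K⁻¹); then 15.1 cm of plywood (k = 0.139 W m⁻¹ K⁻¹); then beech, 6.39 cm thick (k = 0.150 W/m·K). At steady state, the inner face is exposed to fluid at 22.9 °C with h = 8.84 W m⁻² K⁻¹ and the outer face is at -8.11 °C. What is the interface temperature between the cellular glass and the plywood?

Treat each layer as a resistance in series:
  R_conv,in = 1/(hA) = 1/(8.84·20.3) = 0.005573 K/W
  R_concrete = L/(kA) = 0.266/(1.35·20.3) = 0.009706 K/W
  R_cellular glass = L/(kA) = 0.120/(0.0604·20.3) = 0.09787 K/W
  R_plywood = L/(kA) = 0.151/(0.139·20.3) = 0.05351 K/W
  R_beech = L/(kA) = 0.0639/(0.150·20.3) = 0.02099 K/W
ΣR = 0.005573 + 0.009706 + 0.09787 + 0.05351 + 0.02099 = 0.1876 K/W
Q = ΔT/ΣR = (22.9 °C − -8.11 °C)/0.1876 = 165.3 W
From the inner boundary to the cellular glass/plywood interface, ΣR_partial = 0.1131 K/W.
T_interface = T_in − Q·ΣR_partial = 22.9 °C − (165.3)(0.1131) = 4.20 °C

T = 4.20 °C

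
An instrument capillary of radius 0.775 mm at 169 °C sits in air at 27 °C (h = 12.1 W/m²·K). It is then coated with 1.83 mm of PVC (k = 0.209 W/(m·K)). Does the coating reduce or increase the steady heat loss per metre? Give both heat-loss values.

increases: 8.37 → 23.8 W/m

Critical radius for a cylinder: r_cr = k/h = 0.0173 m = 1.73 cm.
Outer radius after coating: r₂ = 7.75×10^-4 + 0.00183 = 0.002605 m.
Since r₁ < r_cr and r₂ ≤ r_cr, the coating moves toward the maximum at r_cr — heat loss rises.
Bare: R = 1/(2πr₁h) = 16.97 m·K/W; Q = 142/16.97 = 8.37 W/m.
Coated: R = R_cond + R_conv = 5.972 m·K/W; Q = 142/5.972 = 23.8 W/m.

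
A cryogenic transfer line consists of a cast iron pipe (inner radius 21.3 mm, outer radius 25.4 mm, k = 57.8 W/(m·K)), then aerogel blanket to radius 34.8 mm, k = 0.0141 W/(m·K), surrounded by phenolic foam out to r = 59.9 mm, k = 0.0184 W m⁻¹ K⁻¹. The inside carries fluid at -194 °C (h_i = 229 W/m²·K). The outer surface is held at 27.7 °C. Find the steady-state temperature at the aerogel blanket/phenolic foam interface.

T = -98.0 °C

Resistance network (inner→outer):
  R'_conv,in = 1/(2πr h) = 1/(2π·0.0213·229) = 0.03263 m·K/W
  R'_cast iron = ln(0.0254/0.0213)/(2πk) = 0.1760/(2π·57.8) = 4.847×10^-4 m·K/W
  R'_aerogel blanket = ln(0.0348/0.0254)/(2πk) = 0.3149/(2π·0.0141) = 3.554 m·K/W
  R'_phenolic foam = ln(0.0599/0.0348)/(2πk) = 0.5431/(2π·0.0184) = 4.697 m·K/W
ΣR = 0.03263 + 4.847×10^-4 + 3.554 + 4.697 = 8.284 m·K/W
Q' = ΔT/ΣR = (-194 °C − 27.7 °C)/8.284 = -26.76 W/m
From the inner boundary to the aerogel blanket/phenolic foam interface, ΣR_partial = 3.587 m·K/W.
T_interface = T_in − Q'·ΣR_partial = -194 °C − (-26.76)(3.587) = -98.0 °C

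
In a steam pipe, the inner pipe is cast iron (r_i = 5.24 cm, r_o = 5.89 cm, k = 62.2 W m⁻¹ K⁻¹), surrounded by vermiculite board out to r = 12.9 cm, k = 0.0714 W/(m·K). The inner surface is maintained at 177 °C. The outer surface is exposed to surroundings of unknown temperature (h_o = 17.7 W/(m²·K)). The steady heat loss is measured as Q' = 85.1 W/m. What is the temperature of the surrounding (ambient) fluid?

T_out = 22.3 °C

Series resistances:
  R'_cast iron = ln(0.0589/0.0524)/(2πk) = 0.1169/(2π·62.2) = 2.992×10^-4 m·K/W
  R'_vermiculite board = ln(0.129/0.0589)/(2πk) = 0.7840/(2π·0.0714) = 1.748 m·K/W
  R'_conv,out = 1/(2πr h) = 1/(2π·0.129·17.7) = 0.06970 m·K/W
ΣR = 1.818 m·K/W
ΔT = Q'·ΣR = 85.1 × 1.818 = 154.7 K
Heat flows outward, so T_out = T_in − ΔT = 177 − 154.7 = 22.3 °C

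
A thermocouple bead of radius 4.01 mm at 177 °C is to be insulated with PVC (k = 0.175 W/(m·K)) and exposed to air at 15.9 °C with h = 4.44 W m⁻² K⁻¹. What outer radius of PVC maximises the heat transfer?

r_cr = 7.88 cm

For a sphere, r_cr = 2k_ins/h = 2·0.175/4.44 = 0.0788 m = 7.88 cm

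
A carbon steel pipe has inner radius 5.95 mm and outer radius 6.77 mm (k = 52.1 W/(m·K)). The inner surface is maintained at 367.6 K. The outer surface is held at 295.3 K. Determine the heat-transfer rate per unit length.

Q' = 183 kW/m

Q' = 2πk·ΔT/ln(r₂/r₁) = 2π × 52.1 × 72.3 / ln(0.00677/0.00595) = 1.83×10^5 W/m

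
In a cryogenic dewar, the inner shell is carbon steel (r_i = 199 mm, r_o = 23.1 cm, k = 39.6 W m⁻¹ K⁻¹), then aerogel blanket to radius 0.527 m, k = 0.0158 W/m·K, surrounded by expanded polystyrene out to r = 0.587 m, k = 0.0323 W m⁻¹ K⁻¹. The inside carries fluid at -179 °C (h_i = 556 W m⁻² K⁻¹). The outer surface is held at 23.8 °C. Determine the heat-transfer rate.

Q = 15.9 W

Resistance network (inner→outer):
  R_conv,in = 1/(4πr²h) = 1/(4π·0.199²·556) = 0.003614 K/W
  R_carbon steel = (1/0.199 − 1/0.231)/(4πk) = 0.6961/(4π·39.6) = 0.001399 K/W
  R_aerogel blanket = (1/0.231 − 1/0.527)/(4πk) = 2.431/(4π·0.0158) = 12.25 K/W
  R_expanded polystyrene = (1/0.527 − 1/0.587)/(4πk) = 0.1940/(4π·0.0323) = 0.4778 K/W
ΣR = 0.003614 + 0.001399 + 12.25 + 0.4778 = 12.73 K/W
Q = ΔT/ΣR = (-179 °C − 23.8 °C)/12.73 = -15.9 W
(Negative Q ⇒ heat flows inward; heat gain = 15.9 W.)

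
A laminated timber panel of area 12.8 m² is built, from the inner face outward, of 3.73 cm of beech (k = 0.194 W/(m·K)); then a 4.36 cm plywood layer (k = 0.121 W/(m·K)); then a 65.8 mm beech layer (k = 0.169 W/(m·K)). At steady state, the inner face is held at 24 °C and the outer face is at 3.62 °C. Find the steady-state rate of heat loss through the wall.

Q = 277 W

Treat each layer as a resistance in series:
  R_beech = L/(kA) = 0.0373/(0.194·12.8) = 0.01502 K/W
  R_plywood = L/(kA) = 0.0436/(0.121·12.8) = 0.02815 K/W
  R_beech = L/(kA) = 0.0658/(0.169·12.8) = 0.03042 K/W
ΣR = 0.01502 + 0.02815 + 0.03042 = 0.07359 K/W
Q = ΔT/ΣR = (24 °C − 3.62 °C)/0.07359 = 277 W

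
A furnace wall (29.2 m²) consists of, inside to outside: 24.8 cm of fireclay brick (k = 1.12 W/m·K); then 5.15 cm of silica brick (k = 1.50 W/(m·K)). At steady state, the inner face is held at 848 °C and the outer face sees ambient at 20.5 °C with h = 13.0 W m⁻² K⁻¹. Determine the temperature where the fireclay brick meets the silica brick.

Series thermal resistances, inner to outer:
  R_fireclay brick = L/(kA) = 0.248/(1.12·29.2) = 0.007583 K/W
  R_silica brick = L/(kA) = 0.0515/(1.50·29.2) = 0.001176 K/W
  R_conv,out = 1/(hA) = 1/(13.0·29.2) = 0.002634 K/W
ΣR = 0.007583 + 0.001176 + 0.002634 = 0.01139 K/W
Q = ΔT/ΣR = (848 °C − 20.5 °C)/0.01139 = 72650 W
From the inner boundary to the fireclay brick/silica brick interface, ΣR_partial = 0.007583 K/W.
T_interface = T_in − Q·ΣR_partial = 848 °C − (72650)(0.007583) = 297 °C

T = 297 °C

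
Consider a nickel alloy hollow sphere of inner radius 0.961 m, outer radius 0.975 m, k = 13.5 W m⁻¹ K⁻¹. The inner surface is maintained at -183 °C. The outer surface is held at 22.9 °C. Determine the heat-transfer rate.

Q = 4πk·ΔT/(1/r₁ − 1/r₂) = 4π × 13.5 × 205.9 / (1/0.961 − 1/0.975) = 2.34×10^6 W

Q = 2340 kW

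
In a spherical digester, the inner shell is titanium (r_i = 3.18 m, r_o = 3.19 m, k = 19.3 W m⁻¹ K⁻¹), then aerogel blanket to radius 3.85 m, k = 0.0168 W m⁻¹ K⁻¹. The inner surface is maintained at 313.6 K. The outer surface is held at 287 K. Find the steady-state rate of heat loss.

Q = 104 W

Resistance network (inner→outer):
  R_titanium = (1/3.18 − 1/3.19)/(4πk) = 9.858×10^-4/(4π·19.3) = 4.065×10^-6 K/W
  R_aerogel blanket = (1/3.19 − 1/3.85)/(4πk) = 0.05374/(4π·0.0168) = 0.2546 K/W
ΣR = 4.065×10^-6 + 0.2546 = 0.2546 K/W
Q = ΔT/ΣR = (313.6 K − 287 K)/0.2546 = 104 W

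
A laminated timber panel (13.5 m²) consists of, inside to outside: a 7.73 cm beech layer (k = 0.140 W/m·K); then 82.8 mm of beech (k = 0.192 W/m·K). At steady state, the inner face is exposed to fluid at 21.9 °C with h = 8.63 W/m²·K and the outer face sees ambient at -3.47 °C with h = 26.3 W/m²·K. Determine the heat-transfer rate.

Treat each layer as a resistance in series:
  R_conv,in = 1/(hA) = 1/(8.63·13.5) = 0.008583 K/W
  R_beech = L/(kA) = 0.0773/(0.140·13.5) = 0.04090 K/W
  R_beech = L/(kA) = 0.0828/(0.192·13.5) = 0.03194 K/W
  R_conv,out = 1/(hA) = 1/(26.3·13.5) = 0.002817 K/W
ΣR = 0.008583 + 0.04090 + 0.03194 + 0.002817 = 0.08424 K/W
Q = ΔT/ΣR = (21.9 °C − -3.47 °C)/0.08424 = 301 W

Q = 301 W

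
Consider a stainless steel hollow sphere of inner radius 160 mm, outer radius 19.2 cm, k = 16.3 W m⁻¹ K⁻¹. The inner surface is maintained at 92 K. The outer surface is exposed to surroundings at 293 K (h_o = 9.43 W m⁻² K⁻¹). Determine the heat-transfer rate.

Series thermal resistances, inner to outer:
  R_stainless steel = (1/0.160 − 1/0.192)/(4πk) = 1.042/(4π·16.3) = 0.005085 K/W
  R_conv,out = 1/(4πr²h) = 1/(4π·0.192²·9.43) = 0.2289 K/W
ΣR = 0.005085 + 0.2289 = 0.2340 K/W
Q = ΔT/ΣR = (92 K − 293 K)/0.2340 = -859 W
(Negative Q ⇒ heat flows inward; heat gain = 859 W.)

Q = 859 W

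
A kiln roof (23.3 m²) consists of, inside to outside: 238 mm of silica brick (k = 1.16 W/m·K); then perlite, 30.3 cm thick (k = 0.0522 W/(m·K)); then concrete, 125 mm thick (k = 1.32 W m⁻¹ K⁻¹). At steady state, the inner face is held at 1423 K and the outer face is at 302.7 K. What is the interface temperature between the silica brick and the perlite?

Treat each layer as a resistance in series:
  R_silica brick = L/(kA) = 0.238/(1.16·23.3) = 0.008806 K/W
  R_perlite = L/(kA) = 0.303/(0.0522·23.3) = 0.2491 K/W
  R_concrete = L/(kA) = 0.125/(1.32·23.3) = 0.004064 K/W
ΣR = 0.008806 + 0.2491 + 0.004064 = 0.2620 K/W
Q = ΔT/ΣR = (1423 K − 302.7 K)/0.2620 = 4276 W
From the inner boundary to the silica brick/perlite interface, ΣR_partial = 0.008806 K/W.
T_interface = T_in − Q·ΣR_partial = 1423 K − (4276)(0.008806) = 1385 K

T = 1385 K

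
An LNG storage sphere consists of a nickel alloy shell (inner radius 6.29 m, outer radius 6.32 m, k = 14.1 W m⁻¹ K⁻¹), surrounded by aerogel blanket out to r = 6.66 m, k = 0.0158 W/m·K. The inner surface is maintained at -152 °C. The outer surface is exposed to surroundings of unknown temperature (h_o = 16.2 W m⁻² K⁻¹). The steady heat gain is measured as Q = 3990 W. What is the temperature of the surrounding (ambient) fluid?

Sum the resistances:
  R_nickel alloy = (1/6.29 − 1/6.32)/(4πk) = 7.547×10^-4/(4π·14.1) = 4.259×10^-6 K/W
  R_aerogel blanket = (1/6.32 − 1/6.66)/(4πk) = 0.008078/(4π·0.0158) = 0.04068 K/W
  R_conv,out = 1/(4πr²h) = 1/(4π·6.66²·16.2) = 1.107×10^-4 K/W
ΣR = 0.04080 K/W
ΔT = Q·ΣR = 3990 × 0.04080 = 162.8 K
Heat flows inward, so T_out = T_in + ΔT = -152 + 162.8 = 10.8 °C

T_out = 10.8 °C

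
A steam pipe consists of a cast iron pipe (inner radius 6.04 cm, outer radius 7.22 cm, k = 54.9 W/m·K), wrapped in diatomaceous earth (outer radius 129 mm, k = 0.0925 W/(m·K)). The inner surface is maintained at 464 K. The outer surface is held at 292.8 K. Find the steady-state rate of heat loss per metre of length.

Q' = 171 W/m

Series thermal resistances, inner to outer:
  R'_cast iron = ln(0.0722/0.0604)/(2πk) = 0.1785/(2π·54.9) = 5.173×10^-4 m·K/W
  R'_diatomaceous earth = ln(0.129/0.0722)/(2πk) = 0.5804/(2π·0.0925) = 0.9986 m·K/W
ΣR = 5.173×10^-4 + 0.9986 = 0.9991 m·K/W
Q' = ΔT/ΣR = (464 K − 292.8 K)/0.9991 = 171 W/m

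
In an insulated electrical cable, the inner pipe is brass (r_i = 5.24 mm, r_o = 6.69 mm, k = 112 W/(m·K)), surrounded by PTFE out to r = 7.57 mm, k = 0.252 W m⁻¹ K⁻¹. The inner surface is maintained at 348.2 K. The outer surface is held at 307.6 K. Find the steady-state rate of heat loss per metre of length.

Treat each layer as a resistance in series:
  R'_brass = ln(0.00669/0.00524)/(2πk) = 0.2443/(2π·112) = 3.471×10^-4 m·K/W
  R'_PTFE = ln(0.00757/0.00669)/(2πk) = 0.1236/(2π·0.252) = 0.07805 m·K/W
ΣR = 3.471×10^-4 + 0.07805 = 0.07840 m·K/W
Q' = ΔT/ΣR = (348.2 K − 307.6 K)/0.07840 = 518 W/m

Q' = 518 W/m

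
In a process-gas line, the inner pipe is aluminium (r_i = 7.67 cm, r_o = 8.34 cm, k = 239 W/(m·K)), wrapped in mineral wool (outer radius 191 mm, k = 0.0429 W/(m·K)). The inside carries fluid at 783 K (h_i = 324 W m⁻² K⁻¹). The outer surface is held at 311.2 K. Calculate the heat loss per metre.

Q' = 153 W/m

Resistance network (inner→outer):
  R'_conv,in = 1/(2πr h) = 1/(2π·0.0767·324) = 0.006404 m·K/W
  R'_aluminium = ln(0.0834/0.0767)/(2πk) = 0.08375/(2π·239) = 5.577×10^-5 m·K/W
  R'_mineral wool = ln(0.191/0.0834)/(2πk) = 0.8286/(2π·0.0429) = 3.074 m·K/W
ΣR = 0.006404 + 5.577×10^-5 + 3.074 = 3.080 m·K/W
Q' = ΔT/ΣR = (783 K − 311.2 K)/3.080 = 153 W/m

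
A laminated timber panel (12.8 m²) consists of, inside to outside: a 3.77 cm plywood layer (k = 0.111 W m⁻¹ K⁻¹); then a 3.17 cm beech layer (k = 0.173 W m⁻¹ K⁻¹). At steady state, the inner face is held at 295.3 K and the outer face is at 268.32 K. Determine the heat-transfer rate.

Q = 660 W

Resistance network (inner→outer):
  R_plywood = L/(kA) = 0.0377/(0.111·12.8) = 0.02653 K/W
  R_beech = L/(kA) = 0.0317/(0.173·12.8) = 0.01432 K/W
ΣR = 0.02653 + 0.01432 = 0.04085 K/W
Q = ΔT/ΣR = (295.3 K − 268.32 K)/0.04085 = 660 W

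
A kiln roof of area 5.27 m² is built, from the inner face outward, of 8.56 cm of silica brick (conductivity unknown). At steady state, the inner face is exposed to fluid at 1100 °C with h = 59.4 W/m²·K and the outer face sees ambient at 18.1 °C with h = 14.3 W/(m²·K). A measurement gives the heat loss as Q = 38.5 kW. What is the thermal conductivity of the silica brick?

ΣR = ΔT/Q = |1100 − 18.1|/38500 = 0.02810 K/W
Known resistances:
  R_conv,in = 1/(hA) = 1/(59.4·5.27) = 0.003195 K/W
  R_conv,out = 1/(hA) = 1/(14.3·5.27) = 0.01327 K/W
R_silica brick = ΣR − ΣR_known = 0.02810 − 0.01647 = 0.01163 K/W
L/(kA) = 0.01163 ⇒ k = 0.0856/(0.01163·5.27) = 1.40 W/m·K

k = 1.40 W/m·K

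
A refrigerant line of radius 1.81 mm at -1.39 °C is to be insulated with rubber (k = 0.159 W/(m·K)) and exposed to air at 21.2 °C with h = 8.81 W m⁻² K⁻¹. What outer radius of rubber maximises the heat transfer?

For a cylinder, r_cr = k_ins/h = 0.159/8.81 = 0.0180 m = 1.80 cm

r_cr = 1.80 cm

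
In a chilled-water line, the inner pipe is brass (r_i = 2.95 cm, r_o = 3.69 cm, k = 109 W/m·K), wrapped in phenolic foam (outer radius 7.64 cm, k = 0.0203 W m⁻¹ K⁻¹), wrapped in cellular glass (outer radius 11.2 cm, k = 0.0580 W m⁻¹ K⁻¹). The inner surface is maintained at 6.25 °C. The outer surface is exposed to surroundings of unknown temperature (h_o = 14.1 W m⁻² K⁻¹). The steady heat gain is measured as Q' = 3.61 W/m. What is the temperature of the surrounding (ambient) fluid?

Sum the resistances:
  R'_brass = ln(0.0369/0.0295)/(2πk) = 0.2238/(2π·109) = 3.268×10^-4 m·K/W
  R'_phenolic foam = ln(0.0764/0.0369)/(2πk) = 0.7278/(2π·0.0203) = 5.706 m·K/W
  R'_cellular glass = ln(0.112/0.0764)/(2πk) = 0.3825/(2π·0.0580) = 1.050 m·K/W
  R'_conv,out = 1/(2πr h) = 1/(2π·0.112·14.1) = 0.1008 m·K/W
ΣR = 6.857 m·K/W
ΔT = Q'·ΣR = 3.61 × 6.857 = 24.75 K
Heat flows inward, so T_out = T_in + ΔT = 6.25 + 24.75 = 31.0 °C

T_out = 31.0 °C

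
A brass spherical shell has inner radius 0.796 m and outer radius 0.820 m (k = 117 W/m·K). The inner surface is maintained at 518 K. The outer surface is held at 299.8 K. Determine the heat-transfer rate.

Q = 8730 kW

Q = 4πk·ΔT/(1/r₁ − 1/r₂) = 4π × 117 × 218.2 / (1/0.796 − 1/0.820) = 8.73×10^6 W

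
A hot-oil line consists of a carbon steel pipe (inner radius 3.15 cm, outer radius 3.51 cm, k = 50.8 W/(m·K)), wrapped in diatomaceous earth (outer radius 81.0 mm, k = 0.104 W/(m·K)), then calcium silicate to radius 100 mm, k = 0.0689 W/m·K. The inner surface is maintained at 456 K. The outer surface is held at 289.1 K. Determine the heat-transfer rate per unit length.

Q' = 94.5 W/m

Series thermal resistances, inner to outer:
  R'_carbon steel = ln(0.0351/0.0315)/(2πk) = 0.1082/(2π·50.8) = 3.390×10^-4 m·K/W
  R'_diatomaceous earth = ln(0.0810/0.0351)/(2πk) = 0.8362/(2π·0.104) = 1.280 m·K/W
  R'_calcium silicate = ln(0.100/0.0810)/(2πk) = 0.2107/(2π·0.0689) = 0.4868 m·K/W
ΣR = 3.390×10^-4 + 1.280 + 0.4868 = 1.767 m·K/W
Q' = ΔT/ΣR = (456 K − 289.1 K)/1.767 = 94.5 W/m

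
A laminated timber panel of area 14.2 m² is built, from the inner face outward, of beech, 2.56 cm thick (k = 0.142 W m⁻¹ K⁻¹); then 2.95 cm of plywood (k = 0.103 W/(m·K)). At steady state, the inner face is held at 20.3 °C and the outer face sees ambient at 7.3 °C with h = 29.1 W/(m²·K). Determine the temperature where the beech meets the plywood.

Series thermal resistances, inner to outer:
  R_beech = L/(kA) = 0.0256/(0.142·14.2) = 0.01270 K/W
  R_plywood = L/(kA) = 0.0295/(0.103·14.2) = 0.02017 K/W
  R_conv,out = 1/(hA) = 1/(29.1·14.2) = 0.002420 K/W
ΣR = 0.01270 + 0.02017 + 0.002420 = 0.03529 K/W
Q = ΔT/ΣR = (20.3 °C − 7.3 °C)/0.03529 = 368.4 W
From the inner boundary to the beech/plywood interface, ΣR_partial = 0.01270 K/W.
T_interface = T_in − Q·ΣR_partial = 20.3 °C − (368.4)(0.01270) = 15.6 °C

T = 15.6 °C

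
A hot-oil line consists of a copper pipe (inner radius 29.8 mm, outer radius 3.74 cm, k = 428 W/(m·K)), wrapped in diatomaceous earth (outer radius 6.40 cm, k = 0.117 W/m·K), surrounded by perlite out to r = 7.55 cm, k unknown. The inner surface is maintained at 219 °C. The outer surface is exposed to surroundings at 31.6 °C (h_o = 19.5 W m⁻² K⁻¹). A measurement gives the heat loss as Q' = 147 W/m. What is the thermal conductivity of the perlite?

ΣR = ΔT/Q' = |219 − 31.6|/147 = 1.275 m·K/W
Known resistances:
  R'_copper = ln(0.0374/0.0298)/(2πk) = 0.2272/(2π·428) = 8.447×10^-5 m·K/W
  R'_diatomaceous earth = ln(0.0640/0.0374)/(2πk) = 0.5372/(2π·0.117) = 0.7308 m·K/W
  R'_conv,out = 1/(2πr h) = 1/(2π·0.0755·19.5) = 0.1081 m·K/W
R_perlite = ΣR − ΣR_known = 1.275 − 0.8390 = 0.4360 m·K/W
ln(r₂/r₁)/(2πk) = 0.4360 ⇒ k = 0.1652/(2π·0.4360) = 0.0603 W/m·K

k = 0.0603 W/m·K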